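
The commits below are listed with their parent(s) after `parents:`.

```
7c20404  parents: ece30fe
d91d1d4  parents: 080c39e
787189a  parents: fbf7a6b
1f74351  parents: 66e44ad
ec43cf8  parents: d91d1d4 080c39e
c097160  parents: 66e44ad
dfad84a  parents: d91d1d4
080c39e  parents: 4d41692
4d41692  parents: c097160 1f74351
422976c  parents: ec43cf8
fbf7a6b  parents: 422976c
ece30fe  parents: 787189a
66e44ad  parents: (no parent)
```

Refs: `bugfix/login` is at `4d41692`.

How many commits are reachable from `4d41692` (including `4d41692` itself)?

4

Walking parent pointers from 4d41692: reachable set = {1f74351, 4d41692, 66e44ad, c097160}.
That is 4 commits.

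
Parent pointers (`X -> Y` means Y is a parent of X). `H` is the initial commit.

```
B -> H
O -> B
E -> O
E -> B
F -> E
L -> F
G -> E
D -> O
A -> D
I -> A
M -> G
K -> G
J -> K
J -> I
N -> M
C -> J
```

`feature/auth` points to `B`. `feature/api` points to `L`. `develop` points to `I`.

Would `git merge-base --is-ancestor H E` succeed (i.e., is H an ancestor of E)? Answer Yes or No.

Ancestors of E (commits reachable by following parents): {B, E, H, O}.
H is in that set, so it is an ancestor of E.

Yes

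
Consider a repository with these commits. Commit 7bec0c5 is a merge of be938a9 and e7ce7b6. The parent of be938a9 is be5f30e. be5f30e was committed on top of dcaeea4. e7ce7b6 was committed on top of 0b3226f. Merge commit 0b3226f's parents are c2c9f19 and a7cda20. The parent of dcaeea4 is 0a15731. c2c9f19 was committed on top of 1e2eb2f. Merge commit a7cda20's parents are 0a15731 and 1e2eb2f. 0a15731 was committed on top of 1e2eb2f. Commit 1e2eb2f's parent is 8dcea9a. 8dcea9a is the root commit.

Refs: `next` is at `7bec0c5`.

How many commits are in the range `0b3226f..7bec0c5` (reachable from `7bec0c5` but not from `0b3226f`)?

5

Reachable from 7bec0c5: {0a15731, 0b3226f, 1e2eb2f, 7bec0c5, 8dcea9a, a7cda20, be5f30e, be938a9, c2c9f19, dcaeea4, e7ce7b6}.
Reachable from 0b3226f: {0a15731, 0b3226f, 1e2eb2f, 8dcea9a, a7cda20, c2c9f19}.
In 7bec0c5's history but not 0b3226f's: {7bec0c5, be5f30e, be938a9, dcaeea4, e7ce7b6} — 5 commits.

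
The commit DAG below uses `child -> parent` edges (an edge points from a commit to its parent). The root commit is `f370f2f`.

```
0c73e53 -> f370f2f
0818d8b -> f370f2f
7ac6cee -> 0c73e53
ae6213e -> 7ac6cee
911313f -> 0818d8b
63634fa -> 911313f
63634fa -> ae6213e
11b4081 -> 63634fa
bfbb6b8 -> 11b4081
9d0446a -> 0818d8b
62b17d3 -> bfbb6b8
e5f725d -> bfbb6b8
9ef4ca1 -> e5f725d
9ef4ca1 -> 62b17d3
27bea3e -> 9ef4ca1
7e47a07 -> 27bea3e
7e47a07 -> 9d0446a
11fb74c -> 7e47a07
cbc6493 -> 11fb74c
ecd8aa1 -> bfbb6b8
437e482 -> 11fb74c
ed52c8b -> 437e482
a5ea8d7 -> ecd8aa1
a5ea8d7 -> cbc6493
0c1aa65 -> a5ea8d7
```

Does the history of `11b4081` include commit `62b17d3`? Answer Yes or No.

No

Ancestors of 11b4081: {0818d8b, 0c73e53, 11b4081, 63634fa, 7ac6cee, 911313f, ae6213e, f370f2f}.
62b17d3 is not in that set, so it is not an ancestor of 11b4081.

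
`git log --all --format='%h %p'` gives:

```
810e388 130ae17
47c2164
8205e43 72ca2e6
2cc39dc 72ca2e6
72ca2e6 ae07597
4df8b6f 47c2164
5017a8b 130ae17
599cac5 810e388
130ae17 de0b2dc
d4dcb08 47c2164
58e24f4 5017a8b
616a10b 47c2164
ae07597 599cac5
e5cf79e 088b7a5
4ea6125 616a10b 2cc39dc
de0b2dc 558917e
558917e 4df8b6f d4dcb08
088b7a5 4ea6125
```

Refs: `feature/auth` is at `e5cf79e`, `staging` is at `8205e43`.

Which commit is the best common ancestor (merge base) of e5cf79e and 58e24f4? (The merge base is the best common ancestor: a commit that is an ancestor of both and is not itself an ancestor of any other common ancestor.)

Ancestors of e5cf79e: {088b7a5, 130ae17, 2cc39dc, 47c2164, 4df8b6f, 4ea6125, 558917e, 599cac5, 616a10b, 72ca2e6, 810e388, ae07597, d4dcb08, de0b2dc, e5cf79e}.
Ancestors of 58e24f4: {130ae17, 47c2164, 4df8b6f, 5017a8b, 558917e, 58e24f4, d4dcb08, de0b2dc}.
Common ancestors: {130ae17, 47c2164, 4df8b6f, 558917e, d4dcb08, de0b2dc}.
Among these, 130ae17 is not an ancestor of any other common ancestor — it is the merge base.

130ae17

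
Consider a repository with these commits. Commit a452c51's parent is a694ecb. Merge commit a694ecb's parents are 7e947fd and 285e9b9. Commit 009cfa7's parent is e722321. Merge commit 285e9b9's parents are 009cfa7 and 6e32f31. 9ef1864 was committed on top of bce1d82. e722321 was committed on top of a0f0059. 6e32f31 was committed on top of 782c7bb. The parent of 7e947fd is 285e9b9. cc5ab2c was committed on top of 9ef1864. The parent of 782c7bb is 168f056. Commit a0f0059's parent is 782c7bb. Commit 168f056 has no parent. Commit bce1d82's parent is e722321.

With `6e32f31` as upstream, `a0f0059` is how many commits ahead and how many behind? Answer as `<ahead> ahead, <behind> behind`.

1 ahead, 1 behind

Reachable from a0f0059: {168f056, 782c7bb, a0f0059}.
Reachable from 6e32f31: {168f056, 6e32f31, 782c7bb}.
Only in a0f0059's history (ahead): {a0f0059} — 1.
Only in 6e32f31's history (behind): {6e32f31} — 1.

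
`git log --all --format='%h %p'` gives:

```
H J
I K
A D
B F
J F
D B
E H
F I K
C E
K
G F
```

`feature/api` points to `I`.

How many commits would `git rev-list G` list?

Walking parent pointers from G: reachable set = {F, G, I, K}.
That is 4 commits.

4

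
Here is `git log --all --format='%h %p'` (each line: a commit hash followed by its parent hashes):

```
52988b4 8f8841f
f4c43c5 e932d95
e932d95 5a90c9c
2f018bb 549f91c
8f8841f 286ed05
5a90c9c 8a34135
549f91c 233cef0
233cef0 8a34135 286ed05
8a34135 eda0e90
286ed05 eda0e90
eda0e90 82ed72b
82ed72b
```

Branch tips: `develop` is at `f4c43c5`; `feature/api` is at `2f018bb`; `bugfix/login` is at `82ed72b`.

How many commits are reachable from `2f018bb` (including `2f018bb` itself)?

7

Walking parent pointers from 2f018bb: reachable set = {233cef0, 286ed05, 2f018bb, 549f91c, 82ed72b, 8a34135, eda0e90}.
That is 7 commits.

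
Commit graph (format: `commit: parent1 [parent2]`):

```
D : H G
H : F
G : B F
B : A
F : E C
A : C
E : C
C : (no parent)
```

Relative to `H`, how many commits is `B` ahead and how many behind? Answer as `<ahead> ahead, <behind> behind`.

2 ahead, 3 behind

Reachable from B: {A, B, C}.
Reachable from H: {C, E, F, H}.
Only in B's history (ahead): {A, B} — 2.
Only in H's history (behind): {E, F, H} — 3.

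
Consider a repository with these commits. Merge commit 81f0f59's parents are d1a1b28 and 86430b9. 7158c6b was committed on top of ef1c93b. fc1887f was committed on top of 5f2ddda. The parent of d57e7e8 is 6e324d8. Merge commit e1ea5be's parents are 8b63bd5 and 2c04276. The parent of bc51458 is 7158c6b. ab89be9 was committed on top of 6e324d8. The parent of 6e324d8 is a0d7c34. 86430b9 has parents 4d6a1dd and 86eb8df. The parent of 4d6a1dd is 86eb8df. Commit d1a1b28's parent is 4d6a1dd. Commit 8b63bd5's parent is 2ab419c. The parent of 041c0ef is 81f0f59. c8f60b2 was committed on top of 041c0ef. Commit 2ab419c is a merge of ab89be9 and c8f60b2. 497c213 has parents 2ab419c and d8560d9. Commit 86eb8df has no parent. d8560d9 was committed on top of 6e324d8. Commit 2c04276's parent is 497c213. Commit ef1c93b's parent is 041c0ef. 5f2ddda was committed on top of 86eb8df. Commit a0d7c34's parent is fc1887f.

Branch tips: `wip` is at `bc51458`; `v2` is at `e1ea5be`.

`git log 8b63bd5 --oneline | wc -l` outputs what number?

Walking parent pointers from 8b63bd5: reachable set = {041c0ef, 2ab419c, 4d6a1dd, 5f2ddda, 6e324d8, 81f0f59, 86430b9, 86eb8df, 8b63bd5, a0d7c34, ab89be9, c8f60b2, d1a1b28, fc1887f}.
That is 14 commits.

14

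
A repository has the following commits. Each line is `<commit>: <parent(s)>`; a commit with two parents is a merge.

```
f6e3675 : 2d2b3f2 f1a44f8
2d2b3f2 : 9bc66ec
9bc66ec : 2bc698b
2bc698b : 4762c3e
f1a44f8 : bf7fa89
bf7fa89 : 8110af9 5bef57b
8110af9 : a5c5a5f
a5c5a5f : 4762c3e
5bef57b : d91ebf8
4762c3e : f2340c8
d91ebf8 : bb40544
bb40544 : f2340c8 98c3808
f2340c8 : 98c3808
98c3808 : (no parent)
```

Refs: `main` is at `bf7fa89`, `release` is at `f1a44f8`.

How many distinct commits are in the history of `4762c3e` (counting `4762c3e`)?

Walking parent pointers from 4762c3e: reachable set = {4762c3e, 98c3808, f2340c8}.
That is 3 commits.

3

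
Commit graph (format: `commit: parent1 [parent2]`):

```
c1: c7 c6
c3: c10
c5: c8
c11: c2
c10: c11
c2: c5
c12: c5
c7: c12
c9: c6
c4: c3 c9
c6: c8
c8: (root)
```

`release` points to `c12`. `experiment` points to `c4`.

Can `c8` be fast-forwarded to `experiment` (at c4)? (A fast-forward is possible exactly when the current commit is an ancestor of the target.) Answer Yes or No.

A fast-forward from c8 to c4 is possible iff c8 is an ancestor of c4.
Ancestors of c4: {c10, c11, c2, c3, c4, c5, c6, c8, c9}.
c8 is among them, so fast-forward is possible.

Yes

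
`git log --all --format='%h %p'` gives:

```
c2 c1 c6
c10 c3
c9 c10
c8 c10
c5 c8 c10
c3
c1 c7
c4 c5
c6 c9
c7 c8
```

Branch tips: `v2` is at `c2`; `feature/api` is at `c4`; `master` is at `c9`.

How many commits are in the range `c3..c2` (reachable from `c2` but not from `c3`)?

Reachable from c2: {c1, c10, c2, c3, c6, c7, c8, c9}.
Reachable from c3: {c3}.
In c2's history but not c3's: {c1, c10, c2, c6, c7, c8, c9} — 7 commits.

7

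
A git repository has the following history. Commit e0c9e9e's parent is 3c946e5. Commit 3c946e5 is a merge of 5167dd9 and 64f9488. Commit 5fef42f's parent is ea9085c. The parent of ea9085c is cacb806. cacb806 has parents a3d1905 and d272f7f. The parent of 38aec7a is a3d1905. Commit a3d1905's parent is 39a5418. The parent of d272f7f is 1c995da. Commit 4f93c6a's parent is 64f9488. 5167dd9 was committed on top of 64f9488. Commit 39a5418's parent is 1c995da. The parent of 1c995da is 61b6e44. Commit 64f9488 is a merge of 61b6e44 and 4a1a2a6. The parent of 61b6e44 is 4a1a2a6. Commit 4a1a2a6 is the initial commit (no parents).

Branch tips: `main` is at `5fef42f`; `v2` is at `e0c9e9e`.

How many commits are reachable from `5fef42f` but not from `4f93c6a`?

7

Reachable from 5fef42f: {1c995da, 39a5418, 4a1a2a6, 5fef42f, 61b6e44, a3d1905, cacb806, d272f7f, ea9085c}.
Reachable from 4f93c6a: {4a1a2a6, 4f93c6a, 61b6e44, 64f9488}.
In 5fef42f's history but not 4f93c6a's: {1c995da, 39a5418, 5fef42f, a3d1905, cacb806, d272f7f, ea9085c} — 7 commits.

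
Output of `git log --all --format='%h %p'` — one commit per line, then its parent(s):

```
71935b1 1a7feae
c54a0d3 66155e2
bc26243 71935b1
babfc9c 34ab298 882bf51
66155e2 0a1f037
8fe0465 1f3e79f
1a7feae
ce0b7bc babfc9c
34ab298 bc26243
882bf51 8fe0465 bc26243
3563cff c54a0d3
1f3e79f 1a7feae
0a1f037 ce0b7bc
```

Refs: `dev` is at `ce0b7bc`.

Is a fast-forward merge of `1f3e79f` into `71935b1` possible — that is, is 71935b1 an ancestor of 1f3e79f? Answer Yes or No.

No

A fast-forward from 71935b1 to 1f3e79f is possible iff 71935b1 is an ancestor of 1f3e79f.
Ancestors of 1f3e79f: {1a7feae, 1f3e79f}.
71935b1 is not among them, so fast-forward is not possible.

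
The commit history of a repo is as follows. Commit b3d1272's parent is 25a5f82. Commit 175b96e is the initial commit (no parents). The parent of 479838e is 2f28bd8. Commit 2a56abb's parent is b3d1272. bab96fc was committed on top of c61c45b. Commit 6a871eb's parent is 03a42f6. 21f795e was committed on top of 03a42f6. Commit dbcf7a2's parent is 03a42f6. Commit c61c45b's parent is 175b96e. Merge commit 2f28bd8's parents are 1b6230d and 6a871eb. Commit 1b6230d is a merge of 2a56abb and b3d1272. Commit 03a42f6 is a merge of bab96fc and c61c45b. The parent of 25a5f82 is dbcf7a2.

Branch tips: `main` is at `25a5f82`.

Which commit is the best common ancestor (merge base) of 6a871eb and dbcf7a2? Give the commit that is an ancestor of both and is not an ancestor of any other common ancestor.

03a42f6

Ancestors of 6a871eb: {03a42f6, 175b96e, 6a871eb, bab96fc, c61c45b}.
Ancestors of dbcf7a2: {03a42f6, 175b96e, bab96fc, c61c45b, dbcf7a2}.
Common ancestors: {03a42f6, 175b96e, bab96fc, c61c45b}.
Among these, 03a42f6 is not an ancestor of any other common ancestor — it is the merge base.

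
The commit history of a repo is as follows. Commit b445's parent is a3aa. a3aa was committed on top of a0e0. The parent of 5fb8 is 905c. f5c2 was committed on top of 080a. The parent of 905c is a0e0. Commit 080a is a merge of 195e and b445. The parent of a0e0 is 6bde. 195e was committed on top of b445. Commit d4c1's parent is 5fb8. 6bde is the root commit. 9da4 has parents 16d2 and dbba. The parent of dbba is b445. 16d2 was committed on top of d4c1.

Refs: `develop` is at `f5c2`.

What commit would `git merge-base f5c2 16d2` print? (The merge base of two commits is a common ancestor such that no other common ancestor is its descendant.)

a0e0

Ancestors of f5c2: {080a, 195e, 6bde, a0e0, a3aa, b445, f5c2}.
Ancestors of 16d2: {16d2, 5fb8, 6bde, 905c, a0e0, d4c1}.
Common ancestors: {6bde, a0e0}.
Among these, a0e0 is not an ancestor of any other common ancestor — it is the merge base.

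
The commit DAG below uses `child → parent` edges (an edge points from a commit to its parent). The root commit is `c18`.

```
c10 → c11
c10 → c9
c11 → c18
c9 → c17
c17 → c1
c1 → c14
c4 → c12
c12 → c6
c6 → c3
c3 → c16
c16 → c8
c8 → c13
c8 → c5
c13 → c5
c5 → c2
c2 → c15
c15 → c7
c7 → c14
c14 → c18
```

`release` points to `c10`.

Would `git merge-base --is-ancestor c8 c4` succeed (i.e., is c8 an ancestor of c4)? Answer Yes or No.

Yes

Ancestors of c4 (commits reachable by following parents): {c12, c13, c14, c15, c16, c18, c2, c3, c4, c5, c6, c7, c8}.
c8 is in that set, so it is an ancestor of c4.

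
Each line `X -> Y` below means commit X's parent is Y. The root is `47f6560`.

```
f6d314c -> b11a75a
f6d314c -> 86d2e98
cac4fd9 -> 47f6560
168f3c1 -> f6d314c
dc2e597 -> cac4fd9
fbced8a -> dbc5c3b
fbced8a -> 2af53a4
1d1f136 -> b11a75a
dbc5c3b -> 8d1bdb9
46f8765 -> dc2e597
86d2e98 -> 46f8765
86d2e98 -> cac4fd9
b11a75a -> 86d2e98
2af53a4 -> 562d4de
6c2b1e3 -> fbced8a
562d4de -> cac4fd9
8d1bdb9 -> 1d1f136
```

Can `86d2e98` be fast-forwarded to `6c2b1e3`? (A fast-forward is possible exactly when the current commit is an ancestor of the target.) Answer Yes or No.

Yes

A fast-forward from 86d2e98 to 6c2b1e3 is possible iff 86d2e98 is an ancestor of 6c2b1e3.
Ancestors of 6c2b1e3: {1d1f136, 2af53a4, 46f8765, 47f6560, 562d4de, 6c2b1e3, 86d2e98, 8d1bdb9, b11a75a, cac4fd9, dbc5c3b, dc2e597, fbced8a}.
86d2e98 is among them, so fast-forward is possible.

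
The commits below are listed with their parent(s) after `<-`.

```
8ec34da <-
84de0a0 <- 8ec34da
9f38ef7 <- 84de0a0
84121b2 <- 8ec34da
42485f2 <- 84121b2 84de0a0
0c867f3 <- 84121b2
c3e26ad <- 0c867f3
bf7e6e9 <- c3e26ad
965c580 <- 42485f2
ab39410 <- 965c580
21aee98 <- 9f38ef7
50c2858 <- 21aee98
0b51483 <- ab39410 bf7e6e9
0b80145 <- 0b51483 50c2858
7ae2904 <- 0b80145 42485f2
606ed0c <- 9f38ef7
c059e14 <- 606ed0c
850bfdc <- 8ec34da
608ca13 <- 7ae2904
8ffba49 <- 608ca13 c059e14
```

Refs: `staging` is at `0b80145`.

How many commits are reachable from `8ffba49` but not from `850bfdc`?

Reachable from 8ffba49: {0b51483, 0b80145, 0c867f3, 21aee98, 42485f2, 50c2858, 606ed0c, 608ca13, 7ae2904, 84121b2, 84de0a0, 8ec34da, 8ffba49, 965c580, 9f38ef7, ab39410, bf7e6e9, c059e14, c3e26ad}.
Reachable from 850bfdc: {850bfdc, 8ec34da}.
In 8ffba49's history but not 850bfdc's: {0b51483, 0b80145, 0c867f3, 21aee98, 42485f2, 50c2858, 606ed0c, 608ca13, 7ae2904, 84121b2, 84de0a0, 8ffba49, 965c580, 9f38ef7, ab39410, bf7e6e9, c059e14, c3e26ad} — 18 commits.

18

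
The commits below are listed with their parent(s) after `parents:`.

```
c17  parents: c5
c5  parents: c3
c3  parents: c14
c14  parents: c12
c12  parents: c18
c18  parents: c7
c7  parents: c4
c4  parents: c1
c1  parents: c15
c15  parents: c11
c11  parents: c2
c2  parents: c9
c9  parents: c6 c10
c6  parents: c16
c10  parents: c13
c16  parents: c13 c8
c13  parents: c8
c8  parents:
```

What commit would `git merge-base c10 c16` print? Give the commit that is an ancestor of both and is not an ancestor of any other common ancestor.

Ancestors of c10: {c10, c13, c8}.
Ancestors of c16: {c13, c16, c8}.
Common ancestors: {c13, c8}.
Among these, c13 is not an ancestor of any other common ancestor — it is the merge base.

c13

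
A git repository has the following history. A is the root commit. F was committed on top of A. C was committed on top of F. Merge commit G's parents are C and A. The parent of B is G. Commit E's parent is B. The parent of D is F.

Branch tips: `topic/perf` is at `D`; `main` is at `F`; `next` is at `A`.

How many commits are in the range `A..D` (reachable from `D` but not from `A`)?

Reachable from D: {A, D, F}.
Reachable from A: {A}.
In D's history but not A's: {D, F} — 2 commits.

2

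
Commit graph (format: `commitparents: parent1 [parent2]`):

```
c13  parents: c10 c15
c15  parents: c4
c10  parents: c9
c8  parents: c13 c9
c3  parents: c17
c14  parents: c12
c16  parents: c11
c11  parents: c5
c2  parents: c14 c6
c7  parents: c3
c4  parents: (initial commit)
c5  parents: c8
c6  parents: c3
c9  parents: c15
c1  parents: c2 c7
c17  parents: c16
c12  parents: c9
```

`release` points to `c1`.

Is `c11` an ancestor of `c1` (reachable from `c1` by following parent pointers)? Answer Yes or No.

Yes

Ancestors of c1 (commits reachable by following parents): {c1, c10, c11, c12, c13, c14, c15, c16, c17, c2, c3, c4, c5, c6, c7, c8, c9}.
c11 is in that set, so it is an ancestor of c1.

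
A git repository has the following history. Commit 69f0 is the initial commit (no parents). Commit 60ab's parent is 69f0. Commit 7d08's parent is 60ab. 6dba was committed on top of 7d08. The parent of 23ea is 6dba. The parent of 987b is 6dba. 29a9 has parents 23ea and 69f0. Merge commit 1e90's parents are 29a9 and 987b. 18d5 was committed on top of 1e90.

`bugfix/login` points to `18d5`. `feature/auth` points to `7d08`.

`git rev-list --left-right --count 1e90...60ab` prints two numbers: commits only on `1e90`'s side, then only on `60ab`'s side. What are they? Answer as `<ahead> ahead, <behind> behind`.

6 ahead, 0 behind

Reachable from 1e90: {1e90, 23ea, 29a9, 60ab, 69f0, 6dba, 7d08, 987b}.
Reachable from 60ab: {60ab, 69f0}.
Only in 1e90's history (ahead): {1e90, 23ea, 29a9, 6dba, 7d08, 987b} — 6.
Only in 60ab's history (behind): {} — 0.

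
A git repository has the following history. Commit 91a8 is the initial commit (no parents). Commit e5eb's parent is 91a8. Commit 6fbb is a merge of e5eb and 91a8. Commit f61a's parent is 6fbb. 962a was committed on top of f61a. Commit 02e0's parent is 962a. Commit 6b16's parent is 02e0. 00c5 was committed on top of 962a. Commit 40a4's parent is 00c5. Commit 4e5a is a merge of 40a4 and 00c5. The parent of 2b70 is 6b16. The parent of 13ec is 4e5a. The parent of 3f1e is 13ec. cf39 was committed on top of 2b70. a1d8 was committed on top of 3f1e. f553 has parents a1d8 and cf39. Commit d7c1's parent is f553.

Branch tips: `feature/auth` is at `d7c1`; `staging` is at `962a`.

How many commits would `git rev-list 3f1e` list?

Walking parent pointers from 3f1e: reachable set = {00c5, 13ec, 3f1e, 40a4, 4e5a, 6fbb, 91a8, 962a, e5eb, f61a}.
That is 10 commits.

10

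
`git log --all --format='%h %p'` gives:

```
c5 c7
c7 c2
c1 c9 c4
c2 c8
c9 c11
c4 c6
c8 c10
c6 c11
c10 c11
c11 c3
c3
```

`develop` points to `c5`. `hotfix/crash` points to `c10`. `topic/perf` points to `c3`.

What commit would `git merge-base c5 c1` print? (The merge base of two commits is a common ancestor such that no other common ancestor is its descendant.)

c11

Ancestors of c5: {c10, c11, c2, c3, c5, c7, c8}.
Ancestors of c1: {c1, c11, c3, c4, c6, c9}.
Common ancestors: {c11, c3}.
Among these, c11 is not an ancestor of any other common ancestor — it is the merge base.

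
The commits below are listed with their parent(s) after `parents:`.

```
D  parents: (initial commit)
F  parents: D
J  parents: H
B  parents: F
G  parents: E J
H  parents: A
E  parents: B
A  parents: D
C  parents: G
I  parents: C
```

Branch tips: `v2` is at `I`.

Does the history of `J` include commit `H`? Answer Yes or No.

Yes

Ancestors of J (commits reachable by following parents): {A, D, H, J}.
H is in that set, so it is an ancestor of J.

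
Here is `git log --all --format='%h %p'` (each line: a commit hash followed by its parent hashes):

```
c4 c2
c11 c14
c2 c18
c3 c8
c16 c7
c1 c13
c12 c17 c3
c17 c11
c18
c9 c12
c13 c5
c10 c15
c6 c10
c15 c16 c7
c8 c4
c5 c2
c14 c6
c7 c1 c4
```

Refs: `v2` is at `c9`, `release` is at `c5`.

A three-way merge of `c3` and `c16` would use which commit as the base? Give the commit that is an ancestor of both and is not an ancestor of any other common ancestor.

Ancestors of c3: {c18, c2, c3, c4, c8}.
Ancestors of c16: {c1, c13, c16, c18, c2, c4, c5, c7}.
Common ancestors: {c18, c2, c4}.
Among these, c4 is not an ancestor of any other common ancestor — it is the merge base.

c4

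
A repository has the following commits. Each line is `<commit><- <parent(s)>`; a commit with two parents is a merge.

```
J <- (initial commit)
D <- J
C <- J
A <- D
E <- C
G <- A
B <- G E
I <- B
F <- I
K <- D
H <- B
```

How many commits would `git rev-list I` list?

Walking parent pointers from I: reachable set = {A, B, C, D, E, G, I, J}.
That is 8 commits.

8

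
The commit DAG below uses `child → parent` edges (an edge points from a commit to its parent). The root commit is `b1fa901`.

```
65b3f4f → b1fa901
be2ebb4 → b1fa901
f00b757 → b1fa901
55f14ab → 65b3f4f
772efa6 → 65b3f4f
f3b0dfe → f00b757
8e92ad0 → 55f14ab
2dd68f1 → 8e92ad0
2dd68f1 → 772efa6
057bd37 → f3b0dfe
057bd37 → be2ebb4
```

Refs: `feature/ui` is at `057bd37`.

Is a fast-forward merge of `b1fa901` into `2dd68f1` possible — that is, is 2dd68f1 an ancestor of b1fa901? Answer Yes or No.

A fast-forward from 2dd68f1 to b1fa901 is possible iff 2dd68f1 is an ancestor of b1fa901.
Ancestors of b1fa901: {b1fa901}.
2dd68f1 is not among them, so fast-forward is not possible.

No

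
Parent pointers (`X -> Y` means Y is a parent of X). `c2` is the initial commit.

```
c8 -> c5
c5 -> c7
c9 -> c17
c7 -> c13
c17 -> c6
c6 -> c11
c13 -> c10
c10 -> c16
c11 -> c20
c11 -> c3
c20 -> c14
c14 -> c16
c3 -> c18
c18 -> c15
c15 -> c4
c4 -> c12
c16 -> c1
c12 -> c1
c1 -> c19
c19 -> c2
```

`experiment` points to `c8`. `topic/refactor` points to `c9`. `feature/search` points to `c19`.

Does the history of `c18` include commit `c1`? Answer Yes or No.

Ancestors of c18 (commits reachable by following parents): {c1, c12, c15, c18, c19, c2, c4}.
c1 is in that set, so it is an ancestor of c18.

Yes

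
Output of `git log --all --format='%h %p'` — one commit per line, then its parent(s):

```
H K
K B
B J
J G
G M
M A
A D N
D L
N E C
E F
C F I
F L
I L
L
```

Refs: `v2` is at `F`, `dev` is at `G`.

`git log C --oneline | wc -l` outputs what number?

4

Walking parent pointers from C: reachable set = {C, F, I, L}.
That is 4 commits.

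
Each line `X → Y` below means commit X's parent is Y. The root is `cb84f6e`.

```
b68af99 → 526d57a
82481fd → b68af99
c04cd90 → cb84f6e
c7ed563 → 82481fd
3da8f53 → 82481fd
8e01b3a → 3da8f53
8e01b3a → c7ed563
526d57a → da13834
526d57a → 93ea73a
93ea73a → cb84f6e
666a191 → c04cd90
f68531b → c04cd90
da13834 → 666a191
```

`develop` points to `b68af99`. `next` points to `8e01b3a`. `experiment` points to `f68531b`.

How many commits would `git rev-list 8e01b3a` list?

Walking parent pointers from 8e01b3a: reachable set = {3da8f53, 526d57a, 666a191, 82481fd, 8e01b3a, 93ea73a, b68af99, c04cd90, c7ed563, cb84f6e, da13834}.
That is 11 commits.

11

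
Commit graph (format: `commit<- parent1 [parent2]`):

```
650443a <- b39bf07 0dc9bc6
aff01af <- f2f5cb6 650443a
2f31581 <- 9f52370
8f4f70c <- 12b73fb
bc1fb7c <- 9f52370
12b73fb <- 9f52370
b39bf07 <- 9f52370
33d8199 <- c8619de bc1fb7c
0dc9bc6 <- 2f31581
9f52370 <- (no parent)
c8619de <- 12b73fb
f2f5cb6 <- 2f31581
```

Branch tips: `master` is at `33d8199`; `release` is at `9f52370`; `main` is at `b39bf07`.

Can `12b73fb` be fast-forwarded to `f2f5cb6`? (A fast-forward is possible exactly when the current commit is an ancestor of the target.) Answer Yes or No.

A fast-forward from 12b73fb to f2f5cb6 is possible iff 12b73fb is an ancestor of f2f5cb6.
Ancestors of f2f5cb6: {2f31581, 9f52370, f2f5cb6}.
12b73fb is not among them, so fast-forward is not possible.

No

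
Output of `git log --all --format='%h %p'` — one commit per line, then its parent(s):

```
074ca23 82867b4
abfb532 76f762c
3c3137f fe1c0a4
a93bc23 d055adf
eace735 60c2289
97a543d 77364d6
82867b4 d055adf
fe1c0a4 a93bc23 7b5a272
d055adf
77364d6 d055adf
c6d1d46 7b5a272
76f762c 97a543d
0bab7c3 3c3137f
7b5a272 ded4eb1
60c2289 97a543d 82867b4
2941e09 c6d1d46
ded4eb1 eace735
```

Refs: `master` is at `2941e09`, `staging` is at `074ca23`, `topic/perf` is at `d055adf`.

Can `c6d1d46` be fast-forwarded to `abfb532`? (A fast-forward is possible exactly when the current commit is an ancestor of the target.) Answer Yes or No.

A fast-forward from c6d1d46 to abfb532 is possible iff c6d1d46 is an ancestor of abfb532.
Ancestors of abfb532: {76f762c, 77364d6, 97a543d, abfb532, d055adf}.
c6d1d46 is not among them, so fast-forward is not possible.

No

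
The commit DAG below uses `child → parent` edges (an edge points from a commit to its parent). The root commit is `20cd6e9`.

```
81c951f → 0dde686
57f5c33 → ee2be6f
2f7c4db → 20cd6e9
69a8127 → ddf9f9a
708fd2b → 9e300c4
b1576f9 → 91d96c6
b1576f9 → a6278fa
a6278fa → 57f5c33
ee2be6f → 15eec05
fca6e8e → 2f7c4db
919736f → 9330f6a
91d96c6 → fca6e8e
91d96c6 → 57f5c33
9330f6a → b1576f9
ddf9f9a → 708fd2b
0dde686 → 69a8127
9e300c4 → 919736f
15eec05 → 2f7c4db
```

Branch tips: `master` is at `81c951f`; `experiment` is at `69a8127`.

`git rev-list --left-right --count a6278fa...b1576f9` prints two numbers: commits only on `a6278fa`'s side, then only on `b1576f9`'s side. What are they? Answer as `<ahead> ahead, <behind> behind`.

Reachable from a6278fa: {15eec05, 20cd6e9, 2f7c4db, 57f5c33, a6278fa, ee2be6f}.
Reachable from b1576f9: {15eec05, 20cd6e9, 2f7c4db, 57f5c33, 91d96c6, a6278fa, b1576f9, ee2be6f, fca6e8e}.
Only in a6278fa's history (ahead): {} — 0.
Only in b1576f9's history (behind): {91d96c6, b1576f9, fca6e8e} — 3.

0 ahead, 3 behind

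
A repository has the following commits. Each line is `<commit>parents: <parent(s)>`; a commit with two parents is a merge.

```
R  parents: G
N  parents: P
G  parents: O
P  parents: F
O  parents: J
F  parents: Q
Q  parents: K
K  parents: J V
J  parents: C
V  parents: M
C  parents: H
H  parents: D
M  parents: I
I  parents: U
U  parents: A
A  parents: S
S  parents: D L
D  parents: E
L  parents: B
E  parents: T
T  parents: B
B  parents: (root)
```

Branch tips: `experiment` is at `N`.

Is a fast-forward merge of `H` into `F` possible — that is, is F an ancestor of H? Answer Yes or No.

A fast-forward from F to H is possible iff F is an ancestor of H.
Ancestors of H: {B, D, E, H, T}.
F is not among them, so fast-forward is not possible.

No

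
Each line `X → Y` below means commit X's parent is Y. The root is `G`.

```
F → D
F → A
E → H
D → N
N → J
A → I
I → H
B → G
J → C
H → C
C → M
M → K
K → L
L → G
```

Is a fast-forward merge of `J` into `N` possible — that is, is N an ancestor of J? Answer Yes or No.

No

A fast-forward from N to J is possible iff N is an ancestor of J.
Ancestors of J: {C, G, J, K, L, M}.
N is not among them, so fast-forward is not possible.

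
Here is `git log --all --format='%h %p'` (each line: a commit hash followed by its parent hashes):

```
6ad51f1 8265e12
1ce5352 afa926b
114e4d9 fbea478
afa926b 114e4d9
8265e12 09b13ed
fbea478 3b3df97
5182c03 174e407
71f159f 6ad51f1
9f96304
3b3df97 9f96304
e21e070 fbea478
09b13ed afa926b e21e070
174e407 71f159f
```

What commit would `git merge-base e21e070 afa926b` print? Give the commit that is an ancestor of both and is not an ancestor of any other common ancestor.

fbea478

Ancestors of e21e070: {3b3df97, 9f96304, e21e070, fbea478}.
Ancestors of afa926b: {114e4d9, 3b3df97, 9f96304, afa926b, fbea478}.
Common ancestors: {3b3df97, 9f96304, fbea478}.
Among these, fbea478 is not an ancestor of any other common ancestor — it is the merge base.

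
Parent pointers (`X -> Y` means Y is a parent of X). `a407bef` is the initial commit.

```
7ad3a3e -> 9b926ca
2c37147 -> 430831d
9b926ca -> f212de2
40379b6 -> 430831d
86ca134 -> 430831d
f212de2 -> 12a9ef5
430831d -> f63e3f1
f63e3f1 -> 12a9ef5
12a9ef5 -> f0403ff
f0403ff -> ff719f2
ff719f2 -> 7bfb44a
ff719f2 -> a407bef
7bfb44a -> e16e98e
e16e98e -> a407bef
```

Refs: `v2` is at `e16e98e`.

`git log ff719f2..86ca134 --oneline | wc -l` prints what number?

5

Reachable from 86ca134: {12a9ef5, 430831d, 7bfb44a, 86ca134, a407bef, e16e98e, f0403ff, f63e3f1, ff719f2}.
Reachable from ff719f2: {7bfb44a, a407bef, e16e98e, ff719f2}.
In 86ca134's history but not ff719f2's: {12a9ef5, 430831d, 86ca134, f0403ff, f63e3f1} — 5 commits.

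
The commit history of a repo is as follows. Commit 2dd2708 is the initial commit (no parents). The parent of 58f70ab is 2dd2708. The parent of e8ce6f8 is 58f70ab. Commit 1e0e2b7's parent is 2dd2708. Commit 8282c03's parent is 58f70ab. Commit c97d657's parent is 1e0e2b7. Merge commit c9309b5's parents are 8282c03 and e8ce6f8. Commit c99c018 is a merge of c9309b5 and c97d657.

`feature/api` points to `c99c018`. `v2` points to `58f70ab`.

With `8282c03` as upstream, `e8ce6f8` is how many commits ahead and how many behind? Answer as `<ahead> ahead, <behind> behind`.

1 ahead, 1 behind

Reachable from e8ce6f8: {2dd2708, 58f70ab, e8ce6f8}.
Reachable from 8282c03: {2dd2708, 58f70ab, 8282c03}.
Only in e8ce6f8's history (ahead): {e8ce6f8} — 1.
Only in 8282c03's history (behind): {8282c03} — 1.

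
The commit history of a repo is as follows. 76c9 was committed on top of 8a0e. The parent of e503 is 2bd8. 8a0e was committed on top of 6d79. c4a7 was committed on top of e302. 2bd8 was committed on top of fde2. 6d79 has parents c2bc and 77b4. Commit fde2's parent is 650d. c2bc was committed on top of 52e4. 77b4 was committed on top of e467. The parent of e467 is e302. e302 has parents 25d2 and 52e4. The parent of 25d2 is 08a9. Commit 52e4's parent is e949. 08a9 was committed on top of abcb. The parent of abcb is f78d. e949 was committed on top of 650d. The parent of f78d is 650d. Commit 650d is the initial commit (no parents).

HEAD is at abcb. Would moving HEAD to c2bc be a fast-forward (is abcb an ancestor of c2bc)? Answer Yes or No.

A fast-forward from abcb to c2bc is possible iff abcb is an ancestor of c2bc.
Ancestors of c2bc: {52e4, 650d, c2bc, e949}.
abcb is not among them, so fast-forward is not possible.

No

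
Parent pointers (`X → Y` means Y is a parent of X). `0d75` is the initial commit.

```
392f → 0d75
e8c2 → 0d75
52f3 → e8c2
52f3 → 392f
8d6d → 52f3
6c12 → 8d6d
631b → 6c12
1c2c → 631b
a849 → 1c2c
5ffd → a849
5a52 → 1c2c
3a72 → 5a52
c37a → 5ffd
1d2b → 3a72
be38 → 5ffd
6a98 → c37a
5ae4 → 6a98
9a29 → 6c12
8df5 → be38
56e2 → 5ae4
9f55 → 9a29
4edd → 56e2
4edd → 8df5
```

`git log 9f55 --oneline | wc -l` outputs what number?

Walking parent pointers from 9f55: reachable set = {0d75, 392f, 52f3, 6c12, 8d6d, 9a29, 9f55, e8c2}.
That is 8 commits.

8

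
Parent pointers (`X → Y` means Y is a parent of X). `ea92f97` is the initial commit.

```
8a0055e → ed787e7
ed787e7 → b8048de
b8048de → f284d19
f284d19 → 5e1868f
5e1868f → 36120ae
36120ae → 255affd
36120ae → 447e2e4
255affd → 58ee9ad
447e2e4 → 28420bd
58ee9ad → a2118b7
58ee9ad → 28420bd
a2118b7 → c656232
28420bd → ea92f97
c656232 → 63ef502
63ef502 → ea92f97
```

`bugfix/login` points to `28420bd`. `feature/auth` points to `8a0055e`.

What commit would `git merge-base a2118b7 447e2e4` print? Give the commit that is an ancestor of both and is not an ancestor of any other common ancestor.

Ancestors of a2118b7: {63ef502, a2118b7, c656232, ea92f97}.
Ancestors of 447e2e4: {28420bd, 447e2e4, ea92f97}.
Common ancestors: {ea92f97}.
The only common ancestor is ea92f97, so it is the merge base.

ea92f97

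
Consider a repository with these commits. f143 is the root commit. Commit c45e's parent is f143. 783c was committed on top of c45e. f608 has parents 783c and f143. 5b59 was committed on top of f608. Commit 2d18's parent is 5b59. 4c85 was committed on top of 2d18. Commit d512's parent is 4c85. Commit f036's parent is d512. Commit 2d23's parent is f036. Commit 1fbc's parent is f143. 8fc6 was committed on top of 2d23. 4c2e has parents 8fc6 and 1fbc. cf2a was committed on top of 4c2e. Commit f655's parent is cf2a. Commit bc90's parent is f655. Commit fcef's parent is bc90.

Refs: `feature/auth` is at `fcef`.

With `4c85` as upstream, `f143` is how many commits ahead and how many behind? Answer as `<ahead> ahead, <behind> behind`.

0 ahead, 6 behind

Reachable from f143: {f143}.
Reachable from 4c85: {2d18, 4c85, 5b59, 783c, c45e, f143, f608}.
Only in f143's history (ahead): {} — 0.
Only in 4c85's history (behind): {2d18, 4c85, 5b59, 783c, c45e, f608} — 6.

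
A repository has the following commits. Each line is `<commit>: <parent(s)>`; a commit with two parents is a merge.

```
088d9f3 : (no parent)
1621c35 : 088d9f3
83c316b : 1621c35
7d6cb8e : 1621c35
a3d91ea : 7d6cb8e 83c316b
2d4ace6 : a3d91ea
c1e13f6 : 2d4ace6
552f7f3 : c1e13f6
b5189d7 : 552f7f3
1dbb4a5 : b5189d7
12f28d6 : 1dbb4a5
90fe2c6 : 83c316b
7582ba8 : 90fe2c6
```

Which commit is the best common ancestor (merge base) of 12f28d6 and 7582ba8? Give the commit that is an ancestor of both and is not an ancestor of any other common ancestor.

Ancestors of 12f28d6: {088d9f3, 12f28d6, 1621c35, 1dbb4a5, 2d4ace6, 552f7f3, 7d6cb8e, 83c316b, a3d91ea, b5189d7, c1e13f6}.
Ancestors of 7582ba8: {088d9f3, 1621c35, 7582ba8, 83c316b, 90fe2c6}.
Common ancestors: {088d9f3, 1621c35, 83c316b}.
Among these, 83c316b is not an ancestor of any other common ancestor — it is the merge base.

83c316b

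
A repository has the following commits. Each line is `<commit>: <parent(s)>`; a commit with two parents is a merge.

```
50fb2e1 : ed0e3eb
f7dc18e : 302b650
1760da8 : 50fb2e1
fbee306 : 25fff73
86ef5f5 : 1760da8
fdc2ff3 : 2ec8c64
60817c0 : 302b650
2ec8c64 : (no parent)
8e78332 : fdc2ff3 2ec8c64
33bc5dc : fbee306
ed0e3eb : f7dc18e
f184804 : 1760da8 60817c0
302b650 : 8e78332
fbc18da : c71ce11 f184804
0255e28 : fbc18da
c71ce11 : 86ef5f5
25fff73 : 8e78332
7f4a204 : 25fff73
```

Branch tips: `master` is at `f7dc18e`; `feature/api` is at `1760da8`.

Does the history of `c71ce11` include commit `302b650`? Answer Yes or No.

Yes

Ancestors of c71ce11 (commits reachable by following parents): {1760da8, 2ec8c64, 302b650, 50fb2e1, 86ef5f5, 8e78332, c71ce11, ed0e3eb, f7dc18e, fdc2ff3}.
302b650 is in that set, so it is an ancestor of c71ce11.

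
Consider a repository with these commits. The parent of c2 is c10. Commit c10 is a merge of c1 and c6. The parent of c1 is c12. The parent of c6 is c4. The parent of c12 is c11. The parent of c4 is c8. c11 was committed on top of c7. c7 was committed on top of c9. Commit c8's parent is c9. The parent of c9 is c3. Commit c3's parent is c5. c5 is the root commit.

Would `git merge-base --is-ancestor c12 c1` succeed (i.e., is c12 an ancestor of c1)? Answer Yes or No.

Ancestors of c1 (commits reachable by following parents): {c1, c11, c12, c3, c5, c7, c9}.
c12 is in that set, so it is an ancestor of c1.

Yes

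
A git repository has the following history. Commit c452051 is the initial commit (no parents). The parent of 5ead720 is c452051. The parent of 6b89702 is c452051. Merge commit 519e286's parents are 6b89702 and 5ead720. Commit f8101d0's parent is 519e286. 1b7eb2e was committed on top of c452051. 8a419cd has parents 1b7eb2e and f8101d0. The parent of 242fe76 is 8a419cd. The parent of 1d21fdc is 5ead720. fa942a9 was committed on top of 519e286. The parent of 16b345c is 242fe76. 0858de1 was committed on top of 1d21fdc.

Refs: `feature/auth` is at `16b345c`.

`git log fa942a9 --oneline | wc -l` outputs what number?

Walking parent pointers from fa942a9: reachable set = {519e286, 5ead720, 6b89702, c452051, fa942a9}.
That is 5 commits.

5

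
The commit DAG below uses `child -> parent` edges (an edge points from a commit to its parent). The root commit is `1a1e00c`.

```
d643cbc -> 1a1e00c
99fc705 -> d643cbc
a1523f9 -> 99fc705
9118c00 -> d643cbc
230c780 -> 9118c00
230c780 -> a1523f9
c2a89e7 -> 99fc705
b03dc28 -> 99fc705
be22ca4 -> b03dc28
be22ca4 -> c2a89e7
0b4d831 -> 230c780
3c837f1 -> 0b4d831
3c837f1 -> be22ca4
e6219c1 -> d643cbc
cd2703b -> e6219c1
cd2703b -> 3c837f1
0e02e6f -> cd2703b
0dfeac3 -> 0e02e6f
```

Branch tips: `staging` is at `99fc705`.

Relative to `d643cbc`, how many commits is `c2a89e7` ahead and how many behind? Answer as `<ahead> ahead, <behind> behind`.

2 ahead, 0 behind

Reachable from c2a89e7: {1a1e00c, 99fc705, c2a89e7, d643cbc}.
Reachable from d643cbc: {1a1e00c, d643cbc}.
Only in c2a89e7's history (ahead): {99fc705, c2a89e7} — 2.
Only in d643cbc's history (behind): {} — 0.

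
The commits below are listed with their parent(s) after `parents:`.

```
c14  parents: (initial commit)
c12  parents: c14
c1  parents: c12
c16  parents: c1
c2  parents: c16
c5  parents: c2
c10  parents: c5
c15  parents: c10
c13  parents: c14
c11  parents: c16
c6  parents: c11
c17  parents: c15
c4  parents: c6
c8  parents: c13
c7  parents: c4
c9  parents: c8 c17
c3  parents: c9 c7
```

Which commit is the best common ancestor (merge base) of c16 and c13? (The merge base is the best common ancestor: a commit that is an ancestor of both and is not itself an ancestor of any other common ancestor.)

Ancestors of c16: {c1, c12, c14, c16}.
Ancestors of c13: {c13, c14}.
Common ancestors: {c14}.
The only common ancestor is c14, so it is the merge base.

c14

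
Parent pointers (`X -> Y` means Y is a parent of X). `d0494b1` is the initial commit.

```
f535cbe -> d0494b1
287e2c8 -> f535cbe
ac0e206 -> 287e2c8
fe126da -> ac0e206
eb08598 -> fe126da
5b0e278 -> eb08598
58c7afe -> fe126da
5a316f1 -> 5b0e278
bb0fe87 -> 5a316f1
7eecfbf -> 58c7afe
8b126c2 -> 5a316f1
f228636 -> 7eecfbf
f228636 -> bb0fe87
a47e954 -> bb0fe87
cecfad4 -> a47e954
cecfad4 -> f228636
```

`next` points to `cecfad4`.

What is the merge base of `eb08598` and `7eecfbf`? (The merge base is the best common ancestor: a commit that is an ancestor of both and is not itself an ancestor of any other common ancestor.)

fe126da

Ancestors of eb08598: {287e2c8, ac0e206, d0494b1, eb08598, f535cbe, fe126da}.
Ancestors of 7eecfbf: {287e2c8, 58c7afe, 7eecfbf, ac0e206, d0494b1, f535cbe, fe126da}.
Common ancestors: {287e2c8, ac0e206, d0494b1, f535cbe, fe126da}.
Among these, fe126da is not an ancestor of any other common ancestor — it is the merge base.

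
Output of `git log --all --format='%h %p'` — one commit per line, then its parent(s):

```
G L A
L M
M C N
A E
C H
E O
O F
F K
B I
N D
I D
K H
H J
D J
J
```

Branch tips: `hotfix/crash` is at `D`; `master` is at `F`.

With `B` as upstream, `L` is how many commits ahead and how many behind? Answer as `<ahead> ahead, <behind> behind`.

5 ahead, 2 behind

Reachable from L: {C, D, H, J, L, M, N}.
Reachable from B: {B, D, I, J}.
Only in L's history (ahead): {C, H, L, M, N} — 5.
Only in B's history (behind): {B, I} — 2.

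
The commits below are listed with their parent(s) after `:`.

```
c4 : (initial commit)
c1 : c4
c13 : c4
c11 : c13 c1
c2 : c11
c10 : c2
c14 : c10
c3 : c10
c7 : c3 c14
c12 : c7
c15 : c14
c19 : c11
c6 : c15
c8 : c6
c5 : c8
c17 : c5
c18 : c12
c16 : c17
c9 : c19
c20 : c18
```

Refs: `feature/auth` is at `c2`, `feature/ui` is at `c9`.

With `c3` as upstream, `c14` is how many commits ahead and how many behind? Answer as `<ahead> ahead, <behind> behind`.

Reachable from c14: {c1, c10, c11, c13, c14, c2, c4}.
Reachable from c3: {c1, c10, c11, c13, c2, c3, c4}.
Only in c14's history (ahead): {c14} — 1.
Only in c3's history (behind): {c3} — 1.

1 ahead, 1 behind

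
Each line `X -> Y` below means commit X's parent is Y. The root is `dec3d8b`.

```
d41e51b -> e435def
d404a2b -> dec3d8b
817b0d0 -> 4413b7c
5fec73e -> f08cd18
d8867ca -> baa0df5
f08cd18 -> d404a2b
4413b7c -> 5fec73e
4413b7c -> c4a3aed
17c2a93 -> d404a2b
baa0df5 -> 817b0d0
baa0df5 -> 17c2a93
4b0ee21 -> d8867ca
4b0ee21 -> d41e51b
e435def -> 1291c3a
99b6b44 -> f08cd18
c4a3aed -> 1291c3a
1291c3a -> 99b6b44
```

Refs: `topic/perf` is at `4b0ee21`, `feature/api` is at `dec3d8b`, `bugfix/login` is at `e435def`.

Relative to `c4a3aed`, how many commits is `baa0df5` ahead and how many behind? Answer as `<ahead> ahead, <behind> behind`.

Reachable from baa0df5: {1291c3a, 17c2a93, 4413b7c, 5fec73e, 817b0d0, 99b6b44, baa0df5, c4a3aed, d404a2b, dec3d8b, f08cd18}.
Reachable from c4a3aed: {1291c3a, 99b6b44, c4a3aed, d404a2b, dec3d8b, f08cd18}.
Only in baa0df5's history (ahead): {17c2a93, 4413b7c, 5fec73e, 817b0d0, baa0df5} — 5.
Only in c4a3aed's history (behind): {} — 0.

5 ahead, 0 behind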